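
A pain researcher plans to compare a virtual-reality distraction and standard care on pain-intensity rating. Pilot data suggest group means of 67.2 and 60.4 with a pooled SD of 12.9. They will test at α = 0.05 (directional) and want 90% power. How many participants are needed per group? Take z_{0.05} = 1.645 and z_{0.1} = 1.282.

n = 62 per group

Cohen's d = |M₁ − M₂| / SD_pooled = |67.2 − 60.4| / 12.9 = 6.8 / 12.9 = 0.527.
For two independent groups with equal n: n = 2·((z_{α} + z_β) / d)².
z_{α} + z_β = 1.645 + 1.282 = 2.927.
n = 2 × (2.927 / 0.527)² = 2 × 5.554² = 2 × 30.85 = 61.7.
Round up to the next whole participant.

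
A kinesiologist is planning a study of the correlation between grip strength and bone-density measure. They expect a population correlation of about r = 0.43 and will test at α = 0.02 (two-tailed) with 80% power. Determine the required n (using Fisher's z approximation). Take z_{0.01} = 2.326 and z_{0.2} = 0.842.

n = 51

Fisher's z: C = ½·ln((1+r)/(1−r)) = ½·ln(2.5088) = 0.4599.
n = ((z_{α/2} + z_β)/C)² + 3.
(2.326 + 0.842) / 0.4599 = 3.168 / 0.4599 = 6.888.
n = 6.888² + 3 = 47.45 + 3 = 50.5.
Round up.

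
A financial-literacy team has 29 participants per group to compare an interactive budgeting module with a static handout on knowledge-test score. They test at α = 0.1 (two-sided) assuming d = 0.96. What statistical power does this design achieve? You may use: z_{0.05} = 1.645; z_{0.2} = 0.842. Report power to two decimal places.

For two equal groups, power = Φ(d·√(n/2) − z_{α/2}).
d·√(n/2) = 0.96 × √(29/2) = 0.96 × 3.808 = 3.656.
z_β = 3.656 − 1.645 = 2.011.
Power = Φ(2.011) = 0.978.

power ≈ 0.98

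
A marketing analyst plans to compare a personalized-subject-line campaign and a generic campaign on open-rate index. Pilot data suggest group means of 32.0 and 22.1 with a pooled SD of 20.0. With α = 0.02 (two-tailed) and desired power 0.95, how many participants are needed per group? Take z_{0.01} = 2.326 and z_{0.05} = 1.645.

Cohen's d = |M₁ − M₂| / SD_pooled = |32.0 − 22.1| / 20.0 = 9.9 / 20.0 = 0.495.
For two independent groups with equal n: n = 2·((z_{α/2} + z_β) / d)².
z_{α/2} + z_β = 2.326 + 1.645 = 3.971.
n = 2 × (3.971 / 0.495)² = 2 × 8.022² = 2 × 64.36 = 128.7.
Round up to the next whole participant.

n = 129 per group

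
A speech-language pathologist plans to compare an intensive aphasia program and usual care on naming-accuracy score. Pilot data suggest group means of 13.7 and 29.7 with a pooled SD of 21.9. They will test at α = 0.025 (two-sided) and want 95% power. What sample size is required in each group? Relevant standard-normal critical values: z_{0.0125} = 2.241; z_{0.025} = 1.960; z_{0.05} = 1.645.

Cohen's d = |M₁ − M₂| / SD_pooled = |13.7 − 29.7| / 21.9 = 16.0 / 21.9 = 0.731.
For two independent groups with equal n: n = 2·((z_{α/2} + z_β) / d)².
z_{α/2} + z_β = 2.241 + 1.645 = 3.886.
n = 2 × (3.886 / 0.731)² = 2 × 5.316² = 2 × 28.26 = 56.5.
Round up to the next whole participant.

n = 57 per group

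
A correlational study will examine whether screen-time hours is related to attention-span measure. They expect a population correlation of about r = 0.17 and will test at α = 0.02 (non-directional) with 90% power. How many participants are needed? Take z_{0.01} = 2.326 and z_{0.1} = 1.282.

n = 445

Fisher's z: C = ½·ln((1+r)/(1−r)) = ½·ln(1.4096) = 0.1717.
n = ((z_{α/2} + z_β)/C)² + 3.
(2.326 + 1.282) / 0.1717 = 3.608 / 0.1717 = 21.013.
n = 21.013² + 3 = 441.56 + 3 = 444.6.
Round up.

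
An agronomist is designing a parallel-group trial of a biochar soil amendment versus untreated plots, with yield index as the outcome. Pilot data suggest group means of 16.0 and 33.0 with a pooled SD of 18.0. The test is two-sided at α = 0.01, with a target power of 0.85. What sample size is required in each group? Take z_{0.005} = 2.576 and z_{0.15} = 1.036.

n = 30 per group

Cohen's d = |M₁ − M₂| / SD_pooled = |16.0 − 33.0| / 18.0 = 17.0 / 18.0 = 0.944.
For two independent groups with equal n: n = 2·((z_{α/2} + z_β) / d)².
z_{α/2} + z_β = 2.576 + 1.036 = 3.612.
n = 2 × (3.612 / 0.944)² = 2 × 3.826² = 2 × 14.64 = 29.3.
Round up to the next whole participant.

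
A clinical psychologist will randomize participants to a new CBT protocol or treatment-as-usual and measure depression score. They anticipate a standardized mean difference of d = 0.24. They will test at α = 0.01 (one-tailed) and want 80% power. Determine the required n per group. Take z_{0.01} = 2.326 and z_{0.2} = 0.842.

n = 349 per group

For two independent groups with equal n: n = 2·((z_{α} + z_β) / d)².
z_{α} + z_β = 2.326 + 0.842 = 3.168.
n = 2 × (3.168 / 0.24)² = 2 × 13.200² = 2 × 174.24 = 348.5.
Round up to the next whole participant.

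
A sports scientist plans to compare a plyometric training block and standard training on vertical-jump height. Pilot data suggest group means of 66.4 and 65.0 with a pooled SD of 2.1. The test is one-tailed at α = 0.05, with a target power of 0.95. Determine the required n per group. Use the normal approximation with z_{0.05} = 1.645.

Cohen's d = |M₁ − M₂| / SD_pooled = |66.4 − 65.0| / 2.1 = 1.4 / 2.1 = 0.667.
For two independent groups with equal n: n = 2·((z_{α} + z_β) / d)².
z_{α} + z_β = 1.645 + 1.645 = 3.290.
n = 2 × (3.290 / 0.667)² = 2 × 4.933² = 2 × 24.33 = 48.7.
Round up to the next whole participant.

n = 49 per group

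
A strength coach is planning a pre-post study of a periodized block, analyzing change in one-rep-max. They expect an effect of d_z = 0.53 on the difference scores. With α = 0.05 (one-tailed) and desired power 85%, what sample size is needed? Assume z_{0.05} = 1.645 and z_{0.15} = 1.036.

For a paired (one-sample on differences) test: n = ((z_{α} + z_β) / d)².
z_{α} + z_β = 1.645 + 1.036 = 2.681.
n = (2.681 / 0.53)² = 5.058² = 25.59.
Round up.

n = 26 pairs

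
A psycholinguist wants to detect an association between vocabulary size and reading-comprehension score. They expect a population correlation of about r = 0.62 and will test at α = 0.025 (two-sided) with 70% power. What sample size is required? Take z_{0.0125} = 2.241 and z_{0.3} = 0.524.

n = 18

Fisher's z: C = ½·ln((1+r)/(1−r)) = ½·ln(4.2632) = 0.7250.
n = ((z_{α/2} + z_β)/C)² + 3.
(2.241 + 0.524) / 0.7250 = 2.765 / 0.7250 = 3.814.
n = 3.814² + 3 = 14.55 + 3 = 17.5.
Round up.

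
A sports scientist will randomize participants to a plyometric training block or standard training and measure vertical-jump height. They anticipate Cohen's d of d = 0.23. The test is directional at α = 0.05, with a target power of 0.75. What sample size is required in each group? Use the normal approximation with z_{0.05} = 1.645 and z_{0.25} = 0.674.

n = 204 per group

For two independent groups with equal n: n = 2·((z_{α} + z_β) / d)².
z_{α} + z_β = 1.645 + 0.674 = 2.319.
n = 2 × (2.319 / 0.23)² = 2 × 10.083² = 2 × 101.66 = 203.3.
Round up to the next whole participant.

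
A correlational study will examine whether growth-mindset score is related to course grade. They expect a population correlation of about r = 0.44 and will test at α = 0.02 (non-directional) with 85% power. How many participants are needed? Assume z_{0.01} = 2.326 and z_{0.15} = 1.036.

Fisher's z: C = ½·ln((1+r)/(1−r)) = ½·ln(2.5714) = 0.4722.
n = ((z_{α/2} + z_β)/C)² + 3.
(2.326 + 1.036) / 0.4722 = 3.362 / 0.4722 = 7.120.
n = 7.120² + 3 = 50.69 + 3 = 53.7.
Round up.

n = 54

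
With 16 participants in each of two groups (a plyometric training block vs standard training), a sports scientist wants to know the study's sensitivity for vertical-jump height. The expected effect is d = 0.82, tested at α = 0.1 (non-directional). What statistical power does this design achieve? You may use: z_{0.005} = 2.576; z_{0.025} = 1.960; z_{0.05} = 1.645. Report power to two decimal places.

power ≈ 0.75

For two equal groups, power = Φ(d·√(n/2) − z_{α/2}).
d·√(n/2) = 0.82 × √(16/2) = 0.82 × 2.828 = 2.319.
z_β = 2.319 − 1.645 = 0.674.
Power = Φ(0.674) = 0.750.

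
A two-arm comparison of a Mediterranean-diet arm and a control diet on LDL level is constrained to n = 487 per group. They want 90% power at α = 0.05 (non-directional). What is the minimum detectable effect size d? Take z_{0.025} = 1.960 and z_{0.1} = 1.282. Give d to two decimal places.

d_min ≈ 0.21

For two independent groups of n = 487 each: d_min = (z_{α/2} + z_β)·√(2/n).
z-sum = 1.960 + 1.282 = 3.242.
d_min = 3.242 × √(2/487) = 3.242 × 0.0641 = 0.208.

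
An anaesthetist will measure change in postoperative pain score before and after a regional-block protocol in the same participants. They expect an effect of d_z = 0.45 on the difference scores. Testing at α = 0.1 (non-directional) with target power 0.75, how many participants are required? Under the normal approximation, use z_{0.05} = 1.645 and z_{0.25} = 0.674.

n = 27 pairs

For a paired (one-sample on differences) test: n = ((z_{α/2} + z_β) / d)².
z_{α/2} + z_β = 1.645 + 0.674 = 2.319.
n = (2.319 / 0.45)² = 5.153² = 26.56.
Round up.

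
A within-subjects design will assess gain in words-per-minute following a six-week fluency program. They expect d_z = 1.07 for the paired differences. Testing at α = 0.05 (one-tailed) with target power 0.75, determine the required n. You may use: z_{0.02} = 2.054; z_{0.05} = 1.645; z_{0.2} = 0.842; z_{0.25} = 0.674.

n = 5 pairs

For a paired (one-sample on differences) test: n = ((z_{α} + z_β) / d)².
z_{α} + z_β = 1.645 + 0.674 = 2.319.
n = (2.319 / 1.07)² = 2.167² = 4.70.
Round up.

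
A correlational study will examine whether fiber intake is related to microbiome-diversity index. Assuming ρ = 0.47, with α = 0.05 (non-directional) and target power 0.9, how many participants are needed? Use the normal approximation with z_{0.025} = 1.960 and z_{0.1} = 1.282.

n = 44

Fisher's z: C = ½·ln((1+r)/(1−r)) = ½·ln(2.7736) = 0.5101.
n = ((z_{α/2} + z_β)/C)² + 3.
(1.960 + 1.282) / 0.5101 = 3.242 / 0.5101 = 6.356.
n = 6.356² + 3 = 40.39 + 3 = 43.4.
Round up.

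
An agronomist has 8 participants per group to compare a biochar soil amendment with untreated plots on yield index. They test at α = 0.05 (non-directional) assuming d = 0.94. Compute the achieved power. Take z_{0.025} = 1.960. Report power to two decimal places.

For two equal groups, power = Φ(d·√(n/2) − z_{α/2}).
d·√(n/2) = 0.94 × √(8/2) = 0.94 × 2.000 = 1.880.
z_β = 1.880 − 1.960 = -0.080.
Power = Φ(-0.080) = 0.468.

power ≈ 0.47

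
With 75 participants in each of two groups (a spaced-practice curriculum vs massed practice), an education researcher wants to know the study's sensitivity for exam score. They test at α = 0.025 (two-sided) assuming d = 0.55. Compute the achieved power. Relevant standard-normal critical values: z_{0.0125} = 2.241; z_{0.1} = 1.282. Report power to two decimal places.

power ≈ 0.87

For two equal groups, power = Φ(d·√(n/2) − z_{α/2}).
d·√(n/2) = 0.55 × √(75/2) = 0.55 × 6.124 = 3.368.
z_β = 3.368 − 2.241 = 1.127.
Power = Φ(1.127) = 0.870.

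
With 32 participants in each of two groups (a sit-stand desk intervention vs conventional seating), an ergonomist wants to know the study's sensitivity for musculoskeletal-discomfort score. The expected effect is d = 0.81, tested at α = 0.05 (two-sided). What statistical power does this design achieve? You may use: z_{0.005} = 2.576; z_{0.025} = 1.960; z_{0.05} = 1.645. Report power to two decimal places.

For two equal groups, power = Φ(d·√(n/2) − z_{α/2}).
d·√(n/2) = 0.81 × √(32/2) = 0.81 × 4.000 = 3.240.
z_β = 3.240 − 1.960 = 1.280.
Power = Φ(1.280) = 0.900.

power ≈ 0.90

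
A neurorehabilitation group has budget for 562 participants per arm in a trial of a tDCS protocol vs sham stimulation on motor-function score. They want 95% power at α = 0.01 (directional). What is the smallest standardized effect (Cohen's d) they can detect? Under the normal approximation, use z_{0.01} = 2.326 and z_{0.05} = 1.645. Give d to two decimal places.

d_min ≈ 0.24

For two independent groups of n = 562 each: d_min = (z_{α} + z_β)·√(2/n).
z-sum = 2.326 + 1.645 = 3.971.
d_min = 3.971 × √(2/562) = 3.971 × 0.0597 = 0.237.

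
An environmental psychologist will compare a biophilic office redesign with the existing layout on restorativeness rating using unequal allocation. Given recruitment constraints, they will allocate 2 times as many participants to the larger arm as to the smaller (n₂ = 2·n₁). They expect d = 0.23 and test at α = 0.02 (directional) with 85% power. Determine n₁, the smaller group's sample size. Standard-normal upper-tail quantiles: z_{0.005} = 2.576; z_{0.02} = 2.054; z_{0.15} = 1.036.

With allocation ratio k = n₂/n₁ = 2, Var(x̄₁−x̄₂) = σ²(1/n₁ + 1/(k·n₁)) = σ²·(k+1)/(k·n₁).
So n₁ = (1 + 1/k)·((z_{α} + z_β)/d)² = 1.500 × (3.090/0.23)².
n₁ = 1.500 × 180.49 = 270.7.
Round up: n₁ = 271, giving n₂ = 2 × 271 = 542.

n₁ = 271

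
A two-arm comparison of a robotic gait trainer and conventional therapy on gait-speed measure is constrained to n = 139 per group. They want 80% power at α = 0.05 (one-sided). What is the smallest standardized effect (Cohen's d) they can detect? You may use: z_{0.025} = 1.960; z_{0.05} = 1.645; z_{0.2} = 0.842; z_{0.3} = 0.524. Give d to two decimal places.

d_min ≈ 0.30

For two independent groups of n = 139 each: d_min = (z_{α} + z_β)·√(2/n).
z-sum = 1.645 + 0.842 = 2.487.
d_min = 2.487 × √(2/139) = 2.487 × 0.1200 = 0.298.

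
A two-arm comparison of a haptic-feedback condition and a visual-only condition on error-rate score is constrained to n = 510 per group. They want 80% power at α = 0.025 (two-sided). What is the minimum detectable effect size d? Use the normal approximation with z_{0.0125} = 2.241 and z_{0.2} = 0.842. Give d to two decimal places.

For two independent groups of n = 510 each: d_min = (z_{α/2} + z_β)·√(2/n).
z-sum = 2.241 + 0.842 = 3.083.
d_min = 3.083 × √(2/510) = 3.083 × 0.0626 = 0.193.

d_min ≈ 0.19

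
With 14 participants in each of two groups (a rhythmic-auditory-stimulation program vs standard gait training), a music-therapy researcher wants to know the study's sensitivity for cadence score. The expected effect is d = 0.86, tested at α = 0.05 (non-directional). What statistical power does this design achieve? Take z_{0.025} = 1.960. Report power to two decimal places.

For two equal groups, power = Φ(d·√(n/2) − z_{α/2}).
d·√(n/2) = 0.86 × √(14/2) = 0.86 × 2.646 = 2.275.
z_β = 2.275 − 1.960 = 0.315.
Power = Φ(0.315) = 0.624.

power ≈ 0.62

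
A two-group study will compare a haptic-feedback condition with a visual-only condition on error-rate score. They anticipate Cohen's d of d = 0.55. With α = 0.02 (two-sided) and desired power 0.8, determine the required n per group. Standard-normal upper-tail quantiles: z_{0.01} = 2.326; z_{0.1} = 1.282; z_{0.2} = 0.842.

For two independent groups with equal n: n = 2·((z_{α/2} + z_β) / d)².
z_{α/2} + z_β = 2.326 + 0.842 = 3.168.
n = 2 × (3.168 / 0.55)² = 2 × 5.760² = 2 × 33.18 = 66.4.
Round up to the next whole participant.

n = 67 per group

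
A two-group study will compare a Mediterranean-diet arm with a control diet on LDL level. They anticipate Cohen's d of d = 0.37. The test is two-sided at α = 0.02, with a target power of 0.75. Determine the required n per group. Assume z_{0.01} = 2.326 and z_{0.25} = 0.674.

For two independent groups with equal n: n = 2·((z_{α/2} + z_β) / d)².
z_{α/2} + z_β = 2.326 + 0.674 = 3.000.
n = 2 × (3.000 / 0.37)² = 2 × 8.108² = 2 × 65.74 = 131.5.
Round up to the next whole participant.

n = 132 per group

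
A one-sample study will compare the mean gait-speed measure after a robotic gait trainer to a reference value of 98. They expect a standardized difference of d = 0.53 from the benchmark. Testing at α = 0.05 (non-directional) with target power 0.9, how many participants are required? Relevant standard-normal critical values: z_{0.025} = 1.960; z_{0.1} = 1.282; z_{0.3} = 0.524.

For a one-sample test: n = ((z_{α/2} + z_β) / d)².
z_{α/2} + z_β = 1.960 + 1.282 = 3.242.
n = (3.242 / 0.53)² = 6.117² = 37.42.
Round up.

n = 38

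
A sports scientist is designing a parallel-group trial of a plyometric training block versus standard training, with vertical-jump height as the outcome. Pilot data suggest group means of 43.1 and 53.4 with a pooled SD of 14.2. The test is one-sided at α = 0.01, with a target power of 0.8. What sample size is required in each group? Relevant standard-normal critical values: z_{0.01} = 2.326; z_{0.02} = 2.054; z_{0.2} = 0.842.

Cohen's d = |M₁ − M₂| / SD_pooled = |43.1 − 53.4| / 14.2 = 10.3 / 14.2 = 0.725.
For two independent groups with equal n: n = 2·((z_{α} + z_β) / d)².
z_{α} + z_β = 2.326 + 0.842 = 3.168.
n = 2 × (3.168 / 0.725)² = 2 × 4.370² = 2 × 19.09 = 38.2.
Round up to the next whole participant.

n = 39 per group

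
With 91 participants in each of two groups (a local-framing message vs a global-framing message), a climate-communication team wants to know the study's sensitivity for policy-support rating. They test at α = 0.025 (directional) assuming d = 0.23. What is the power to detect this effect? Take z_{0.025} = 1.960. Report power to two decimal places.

power ≈ 0.34

For two equal groups, power = Φ(d·√(n/2) − z_{α}).
d·√(n/2) = 0.23 × √(91/2) = 0.23 × 6.745 = 1.551.
z_β = 1.551 − 1.960 = -0.409.
Power = Φ(-0.409) = 0.341.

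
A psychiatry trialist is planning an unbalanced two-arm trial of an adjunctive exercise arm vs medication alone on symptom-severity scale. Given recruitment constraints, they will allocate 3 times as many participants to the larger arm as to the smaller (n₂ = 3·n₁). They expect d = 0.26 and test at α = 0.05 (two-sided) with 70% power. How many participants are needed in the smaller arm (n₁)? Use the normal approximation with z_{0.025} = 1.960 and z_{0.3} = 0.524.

n₁ = 122

With allocation ratio k = n₂/n₁ = 3, Var(x̄₁−x̄₂) = σ²(1/n₁ + 1/(k·n₁)) = σ²·(k+1)/(k·n₁).
So n₁ = (1 + 1/k)·((z_{α/2} + z_β)/d)² = 1.333 × (2.484/0.26)².
n₁ = 1.333 × 91.28 = 121.7.
Round up: n₁ = 122, giving n₂ = 3 × 122 = 366.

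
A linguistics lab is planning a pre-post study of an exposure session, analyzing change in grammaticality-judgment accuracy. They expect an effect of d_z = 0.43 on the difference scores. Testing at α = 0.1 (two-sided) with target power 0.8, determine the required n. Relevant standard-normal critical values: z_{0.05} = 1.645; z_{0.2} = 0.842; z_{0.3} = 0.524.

n = 34 pairs

For a paired (one-sample on differences) test: n = ((z_{α/2} + z_β) / d)².
z_{α/2} + z_β = 1.645 + 0.842 = 2.487.
n = (2.487 / 0.43)² = 5.784² = 33.45.
Round up.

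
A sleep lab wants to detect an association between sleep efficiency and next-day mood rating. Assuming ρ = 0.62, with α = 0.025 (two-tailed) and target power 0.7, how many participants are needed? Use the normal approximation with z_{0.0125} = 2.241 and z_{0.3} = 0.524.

n = 18

Fisher's z: C = ½·ln((1+r)/(1−r)) = ½·ln(4.2632) = 0.7250.
n = ((z_{α/2} + z_β)/C)² + 3.
(2.241 + 0.524) / 0.7250 = 2.765 / 0.7250 = 3.814.
n = 3.814² + 3 = 14.55 + 3 = 17.5.
Round up.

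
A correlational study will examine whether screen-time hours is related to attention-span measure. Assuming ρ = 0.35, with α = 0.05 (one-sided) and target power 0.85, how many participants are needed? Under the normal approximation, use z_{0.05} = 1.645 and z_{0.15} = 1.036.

Fisher's z: C = ½·ln((1+r)/(1−r)) = ½·ln(2.0769) = 0.3654.
n = ((z_{α} + z_β)/C)² + 3.
(1.645 + 1.036) / 0.3654 = 2.681 / 0.3654 = 7.337.
n = 7.337² + 3 = 53.83 + 3 = 56.8.
Round up.

n = 57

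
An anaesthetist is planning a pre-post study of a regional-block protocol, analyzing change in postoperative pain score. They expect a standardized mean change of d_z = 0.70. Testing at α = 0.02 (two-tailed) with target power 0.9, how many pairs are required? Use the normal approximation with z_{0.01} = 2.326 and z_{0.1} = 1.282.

For a paired (one-sample on differences) test: n = ((z_{α/2} + z_β) / d)².
z_{α/2} + z_β = 2.326 + 1.282 = 3.608.
n = (3.608 / 0.70)² = 5.154² = 26.57.
Round up.

n = 27 pairs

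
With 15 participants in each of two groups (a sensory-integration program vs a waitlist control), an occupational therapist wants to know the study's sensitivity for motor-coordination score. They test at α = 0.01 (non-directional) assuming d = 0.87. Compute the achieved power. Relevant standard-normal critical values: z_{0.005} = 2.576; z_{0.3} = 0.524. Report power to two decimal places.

For two equal groups, power = Φ(d·√(n/2) − z_{α/2}).
d·√(n/2) = 0.87 × √(15/2) = 0.87 × 2.739 = 2.383.
z_β = 2.383 − 2.576 = -0.193.
Power = Φ(-0.193) = 0.423.

power ≈ 0.42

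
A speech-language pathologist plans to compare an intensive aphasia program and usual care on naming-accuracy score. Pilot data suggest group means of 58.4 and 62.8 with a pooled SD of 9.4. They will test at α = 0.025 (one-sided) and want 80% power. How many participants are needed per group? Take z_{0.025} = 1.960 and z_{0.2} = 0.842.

Cohen's d = |M₁ − M₂| / SD_pooled = |58.4 − 62.8| / 9.4 = 4.4 / 9.4 = 0.468.
For two independent groups with equal n: n = 2·((z_{α} + z_β) / d)².
z_{α} + z_β = 1.960 + 0.842 = 2.802.
n = 2 × (2.802 / 0.468)² = 2 × 5.987² = 2 × 35.85 = 71.7.
Round up to the next whole participant.

n = 72 per group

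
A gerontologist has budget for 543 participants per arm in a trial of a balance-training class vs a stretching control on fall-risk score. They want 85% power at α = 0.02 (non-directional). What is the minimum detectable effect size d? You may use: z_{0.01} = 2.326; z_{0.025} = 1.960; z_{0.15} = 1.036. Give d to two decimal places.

d_min ≈ 0.20

For two independent groups of n = 543 each: d_min = (z_{α/2} + z_β)·√(2/n).
z-sum = 2.326 + 1.036 = 3.362.
d_min = 3.362 × √(2/543) = 3.362 × 0.0607 = 0.204.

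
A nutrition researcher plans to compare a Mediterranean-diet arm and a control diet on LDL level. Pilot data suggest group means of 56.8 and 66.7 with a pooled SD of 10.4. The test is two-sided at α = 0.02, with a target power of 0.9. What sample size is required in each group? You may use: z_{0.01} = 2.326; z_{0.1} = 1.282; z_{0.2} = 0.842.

n = 29 per group

Cohen's d = |M₁ − M₂| / SD_pooled = |56.8 − 66.7| / 10.4 = 9.9 / 10.4 = 0.952.
For two independent groups with equal n: n = 2·((z_{α/2} + z_β) / d)².
z_{α/2} + z_β = 2.326 + 1.282 = 3.608.
n = 2 × (3.608 / 0.952)² = 2 × 3.790² = 2 × 14.36 = 28.7.
Round up to the next whole participant.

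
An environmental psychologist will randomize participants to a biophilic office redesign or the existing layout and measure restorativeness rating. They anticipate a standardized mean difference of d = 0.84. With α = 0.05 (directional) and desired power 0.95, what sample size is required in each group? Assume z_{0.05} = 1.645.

n = 31 per group

For two independent groups with equal n: n = 2·((z_{α} + z_β) / d)².
z_{α} + z_β = 1.645 + 1.645 = 3.290.
n = 2 × (3.290 / 0.84)² = 2 × 3.917² = 2 × 15.34 = 30.7.
Round up to the next whole participant.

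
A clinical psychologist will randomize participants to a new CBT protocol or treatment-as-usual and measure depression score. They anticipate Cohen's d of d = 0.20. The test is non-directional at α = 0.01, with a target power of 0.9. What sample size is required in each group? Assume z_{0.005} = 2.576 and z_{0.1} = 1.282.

n = 745 per group

For two independent groups with equal n: n = 2·((z_{α/2} + z_β) / d)².
z_{α/2} + z_β = 2.576 + 1.282 = 3.858.
n = 2 × (3.858 / 0.20)² = 2 × 19.290² = 2 × 372.10 = 744.2.
Round up to the next whole participant.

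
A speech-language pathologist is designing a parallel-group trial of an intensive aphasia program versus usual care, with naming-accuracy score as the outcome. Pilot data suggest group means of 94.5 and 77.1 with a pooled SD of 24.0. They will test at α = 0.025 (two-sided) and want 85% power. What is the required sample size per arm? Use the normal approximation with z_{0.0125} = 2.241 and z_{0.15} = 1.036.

Cohen's d = |M₁ − M₂| / SD_pooled = |94.5 − 77.1| / 24.0 = 17.4 / 24.0 = 0.725.
For two independent groups with equal n: n = 2·((z_{α/2} + z_β) / d)².
z_{α/2} + z_β = 2.241 + 1.036 = 3.277.
n = 2 × (3.277 / 0.725)² = 2 × 4.520² = 2 × 20.43 = 40.9.
Round up to the next whole participant.

n = 41 per group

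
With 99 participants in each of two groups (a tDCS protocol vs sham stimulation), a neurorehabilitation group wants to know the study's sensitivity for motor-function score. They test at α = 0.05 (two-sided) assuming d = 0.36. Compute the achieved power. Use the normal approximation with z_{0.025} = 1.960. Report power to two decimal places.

power ≈ 0.72

For two equal groups, power = Φ(d·√(n/2) − z_{α/2}).
d·√(n/2) = 0.36 × √(99/2) = 0.36 × 7.036 = 2.533.
z_β = 2.533 − 1.960 = 0.573.
Power = Φ(0.573) = 0.717.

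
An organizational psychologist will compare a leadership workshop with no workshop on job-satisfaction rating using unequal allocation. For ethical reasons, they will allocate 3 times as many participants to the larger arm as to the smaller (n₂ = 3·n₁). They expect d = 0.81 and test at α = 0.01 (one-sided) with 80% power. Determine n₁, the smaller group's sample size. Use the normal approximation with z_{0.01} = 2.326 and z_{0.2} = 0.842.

With allocation ratio k = n₂/n₁ = 3, Var(x̄₁−x̄₂) = σ²(1/n₁ + 1/(k·n₁)) = σ²·(k+1)/(k·n₁).
So n₁ = (1 + 1/k)·((z_{α} + z_β)/d)² = 1.333 × (3.168/0.81)².
n₁ = 1.333 × 15.30 = 20.4.
Round up: n₁ = 21, giving n₂ = 3 × 21 = 63.

n₁ = 21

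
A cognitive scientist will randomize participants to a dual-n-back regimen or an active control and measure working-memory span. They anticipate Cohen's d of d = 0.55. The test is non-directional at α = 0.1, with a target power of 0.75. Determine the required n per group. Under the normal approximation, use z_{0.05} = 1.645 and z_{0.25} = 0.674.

For two independent groups with equal n: n = 2·((z_{α/2} + z_β) / d)².
z_{α/2} + z_β = 1.645 + 0.674 = 2.319.
n = 2 × (2.319 / 0.55)² = 2 × 4.216² = 2 × 17.78 = 35.6.
Round up to the next whole participant.

n = 36 per group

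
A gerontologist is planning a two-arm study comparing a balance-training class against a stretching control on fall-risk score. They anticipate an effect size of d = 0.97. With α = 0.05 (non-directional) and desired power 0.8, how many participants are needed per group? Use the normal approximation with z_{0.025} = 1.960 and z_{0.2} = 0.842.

For two independent groups with equal n: n = 2·((z_{α/2} + z_β) / d)².
z_{α/2} + z_β = 1.960 + 0.842 = 2.802.
n = 2 × (2.802 / 0.97)² = 2 × 2.889² = 2 × 8.34 = 16.7.
Round up to the next whole participant.

n = 17 per group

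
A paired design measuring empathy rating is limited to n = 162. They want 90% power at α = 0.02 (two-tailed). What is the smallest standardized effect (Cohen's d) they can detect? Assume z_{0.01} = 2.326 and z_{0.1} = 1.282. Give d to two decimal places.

For a single sample (or paired design) of n = 162: d_min = (z_{α/2} + z_β)/√n.
z-sum = 2.326 + 1.282 = 3.608.
d_min = 3.608 / √162 = 3.608 / 12.728 = 0.283.

d_min ≈ 0.28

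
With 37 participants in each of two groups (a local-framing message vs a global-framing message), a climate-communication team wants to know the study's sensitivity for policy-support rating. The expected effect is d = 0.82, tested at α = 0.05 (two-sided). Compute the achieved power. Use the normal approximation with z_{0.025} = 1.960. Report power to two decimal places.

power ≈ 0.94

For two equal groups, power = Φ(d·√(n/2) − z_{α/2}).
d·√(n/2) = 0.82 × √(37/2) = 0.82 × 4.301 = 3.527.
z_β = 3.527 − 1.960 = 1.567.
Power = Φ(1.567) = 0.941.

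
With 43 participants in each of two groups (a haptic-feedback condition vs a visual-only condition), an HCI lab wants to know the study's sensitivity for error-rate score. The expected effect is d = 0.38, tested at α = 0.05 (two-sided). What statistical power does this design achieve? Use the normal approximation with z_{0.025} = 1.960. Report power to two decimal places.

For two equal groups, power = Φ(d·√(n/2) − z_{α/2}).
d·√(n/2) = 0.38 × √(43/2) = 0.38 × 4.637 = 1.762.
z_β = 1.762 − 1.960 = -0.198.
Power = Φ(-0.198) = 0.422.

power ≈ 0.42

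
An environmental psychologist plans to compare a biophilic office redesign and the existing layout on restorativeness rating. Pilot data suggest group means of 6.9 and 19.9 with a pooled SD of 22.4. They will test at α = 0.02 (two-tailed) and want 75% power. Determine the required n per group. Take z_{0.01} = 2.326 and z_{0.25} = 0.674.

n = 54 per group

Cohen's d = |M₁ − M₂| / SD_pooled = |6.9 − 19.9| / 22.4 = 13.0 / 22.4 = 0.580.
For two independent groups with equal n: n = 2·((z_{α/2} + z_β) / d)².
z_{α/2} + z_β = 2.326 + 0.674 = 3.000.
n = 2 × (3.000 / 0.580)² = 2 × 5.172² = 2 × 26.75 = 53.5.
Round up to the next whole participant.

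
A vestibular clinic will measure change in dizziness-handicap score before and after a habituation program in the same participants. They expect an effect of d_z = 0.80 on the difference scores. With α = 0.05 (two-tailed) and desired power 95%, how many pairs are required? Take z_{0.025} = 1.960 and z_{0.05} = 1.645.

n = 21 pairs

For a paired (one-sample on differences) test: n = ((z_{α/2} + z_β) / d)².
z_{α/2} + z_β = 1.960 + 1.645 = 3.605.
n = (3.605 / 0.80)² = 4.506² = 20.31.
Round up.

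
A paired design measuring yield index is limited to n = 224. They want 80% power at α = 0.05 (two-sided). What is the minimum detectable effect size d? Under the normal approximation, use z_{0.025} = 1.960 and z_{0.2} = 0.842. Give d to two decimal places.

For a single sample (or paired design) of n = 224: d_min = (z_{α/2} + z_β)/√n.
z-sum = 1.960 + 0.842 = 2.802.
d_min = 2.802 / √224 = 2.802 / 14.967 = 0.187.

d_min ≈ 0.19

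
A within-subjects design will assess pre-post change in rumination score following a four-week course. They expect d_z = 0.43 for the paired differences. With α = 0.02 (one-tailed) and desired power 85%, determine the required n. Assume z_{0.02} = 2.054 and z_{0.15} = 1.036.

n = 52 pairs

For a paired (one-sample on differences) test: n = ((z_{α} + z_β) / d)².
z_{α} + z_β = 2.054 + 1.036 = 3.090.
n = (3.090 / 0.43)² = 7.186² = 51.64.
Round up.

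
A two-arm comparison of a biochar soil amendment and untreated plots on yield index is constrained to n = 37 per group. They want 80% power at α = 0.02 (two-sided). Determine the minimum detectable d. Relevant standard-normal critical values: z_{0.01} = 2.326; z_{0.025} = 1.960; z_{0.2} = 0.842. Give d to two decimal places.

For two independent groups of n = 37 each: d_min = (z_{α/2} + z_β)·√(2/n).
z-sum = 2.326 + 0.842 = 3.168.
d_min = 3.168 × √(2/37) = 3.168 × 0.2325 = 0.737.

d_min ≈ 0.74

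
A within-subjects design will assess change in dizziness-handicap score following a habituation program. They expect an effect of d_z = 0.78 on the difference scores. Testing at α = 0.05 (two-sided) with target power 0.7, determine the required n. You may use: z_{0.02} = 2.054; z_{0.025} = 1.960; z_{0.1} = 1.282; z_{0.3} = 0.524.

n = 11 pairs

For a paired (one-sample on differences) test: n = ((z_{α/2} + z_β) / d)².
z_{α/2} + z_β = 1.960 + 0.524 = 2.484.
n = (2.484 / 0.78)² = 3.185² = 10.14.
Round up.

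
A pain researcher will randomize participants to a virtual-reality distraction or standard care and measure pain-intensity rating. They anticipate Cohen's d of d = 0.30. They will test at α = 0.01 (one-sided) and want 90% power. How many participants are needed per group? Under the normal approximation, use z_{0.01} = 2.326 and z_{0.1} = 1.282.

For two independent groups with equal n: n = 2·((z_{α} + z_β) / d)².
z_{α} + z_β = 2.326 + 1.282 = 3.608.
n = 2 × (3.608 / 0.30)² = 2 × 12.027² = 2 × 144.64 = 289.3.
Round up to the next whole participant.

n = 290 per group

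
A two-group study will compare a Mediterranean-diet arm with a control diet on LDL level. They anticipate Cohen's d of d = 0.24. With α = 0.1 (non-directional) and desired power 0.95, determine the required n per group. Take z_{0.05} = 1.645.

For two independent groups with equal n: n = 2·((z_{α/2} + z_β) / d)².
z_{α/2} + z_β = 1.645 + 1.645 = 3.290.
n = 2 × (3.290 / 0.24)² = 2 × 13.708² = 2 × 187.92 = 375.8.
Round up to the next whole participant.

n = 376 per group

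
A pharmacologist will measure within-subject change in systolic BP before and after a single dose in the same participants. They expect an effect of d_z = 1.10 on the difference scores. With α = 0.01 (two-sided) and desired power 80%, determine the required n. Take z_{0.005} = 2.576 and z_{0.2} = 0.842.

n = 10 pairs

For a paired (one-sample on differences) test: n = ((z_{α/2} + z_β) / d)².
z_{α/2} + z_β = 2.576 + 0.842 = 3.418.
n = (3.418 / 1.10)² = 3.107² = 9.66.
Round up.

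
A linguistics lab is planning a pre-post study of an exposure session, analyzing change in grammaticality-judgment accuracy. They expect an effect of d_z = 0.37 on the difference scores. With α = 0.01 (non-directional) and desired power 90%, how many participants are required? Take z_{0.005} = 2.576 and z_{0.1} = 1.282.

For a paired (one-sample on differences) test: n = ((z_{α/2} + z_β) / d)².
z_{α/2} + z_β = 2.576 + 1.282 = 3.858.
n = (3.858 / 0.37)² = 10.427² = 108.72.
Round up.

n = 109 pairs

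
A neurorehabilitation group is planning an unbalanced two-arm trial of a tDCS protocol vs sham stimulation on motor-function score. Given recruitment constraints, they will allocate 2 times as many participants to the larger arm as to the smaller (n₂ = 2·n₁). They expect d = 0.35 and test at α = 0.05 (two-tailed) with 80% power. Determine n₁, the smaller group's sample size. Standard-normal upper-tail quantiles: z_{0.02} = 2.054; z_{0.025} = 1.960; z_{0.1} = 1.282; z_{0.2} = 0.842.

n₁ = 97

With allocation ratio k = n₂/n₁ = 2, Var(x̄₁−x̄₂) = σ²(1/n₁ + 1/(k·n₁)) = σ²·(k+1)/(k·n₁).
So n₁ = (1 + 1/k)·((z_{α/2} + z_β)/d)² = 1.500 × (2.802/0.35)².
n₁ = 1.500 × 64.09 = 96.1.
Round up: n₁ = 97, giving n₂ = 2 × 97 = 194.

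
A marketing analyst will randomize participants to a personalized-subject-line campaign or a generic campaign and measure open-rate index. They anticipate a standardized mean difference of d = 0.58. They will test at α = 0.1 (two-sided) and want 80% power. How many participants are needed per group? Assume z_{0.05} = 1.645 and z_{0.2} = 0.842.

For two independent groups with equal n: n = 2·((z_{α/2} + z_β) / d)².
z_{α/2} + z_β = 1.645 + 0.842 = 2.487.
n = 2 × (2.487 / 0.58)² = 2 × 4.288² = 2 × 18.39 = 36.8.
Round up to the next whole participant.

n = 37 per group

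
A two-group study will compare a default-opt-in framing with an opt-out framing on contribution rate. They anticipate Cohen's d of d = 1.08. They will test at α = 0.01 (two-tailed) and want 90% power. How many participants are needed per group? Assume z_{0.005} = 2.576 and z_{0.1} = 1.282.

For two independent groups with equal n: n = 2·((z_{α/2} + z_β) / d)².
z_{α/2} + z_β = 2.576 + 1.282 = 3.858.
n = 2 × (3.858 / 1.08)² = 2 × 3.572² = 2 × 12.76 = 25.5.
Round up to the next whole participant.

n = 26 per group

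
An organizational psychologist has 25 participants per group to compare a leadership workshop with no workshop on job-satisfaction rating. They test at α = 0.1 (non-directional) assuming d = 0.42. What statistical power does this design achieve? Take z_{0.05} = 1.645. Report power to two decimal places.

power ≈ 0.44

For two equal groups, power = Φ(d·√(n/2) − z_{α/2}).
d·√(n/2) = 0.42 × √(25/2) = 0.42 × 3.536 = 1.485.
z_β = 1.485 − 1.645 = -0.160.
Power = Φ(-0.160) = 0.436.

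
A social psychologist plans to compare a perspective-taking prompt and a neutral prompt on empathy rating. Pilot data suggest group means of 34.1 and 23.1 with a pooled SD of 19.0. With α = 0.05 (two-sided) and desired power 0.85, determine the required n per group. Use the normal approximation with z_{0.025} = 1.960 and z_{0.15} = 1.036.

n = 54 per group

Cohen's d = |M₁ − M₂| / SD_pooled = |34.1 − 23.1| / 19.0 = 11.0 / 19.0 = 0.579.
For two independent groups with equal n: n = 2·((z_{α/2} + z_β) / d)².
z_{α/2} + z_β = 1.960 + 1.036 = 2.996.
n = 2 × (2.996 / 0.579)² = 2 × 5.174² = 2 × 26.77 = 53.5.
Round up to the next whole participant.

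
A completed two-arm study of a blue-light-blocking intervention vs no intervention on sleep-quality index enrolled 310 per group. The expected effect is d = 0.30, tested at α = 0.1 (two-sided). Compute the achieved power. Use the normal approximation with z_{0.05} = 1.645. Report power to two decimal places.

power ≈ 0.98

For two equal groups, power = Φ(d·√(n/2) − z_{α/2}).
d·√(n/2) = 0.30 × √(310/2) = 0.30 × 12.450 = 3.735.
z_β = 3.735 − 1.645 = 2.090.
Power = Φ(2.090) = 0.982.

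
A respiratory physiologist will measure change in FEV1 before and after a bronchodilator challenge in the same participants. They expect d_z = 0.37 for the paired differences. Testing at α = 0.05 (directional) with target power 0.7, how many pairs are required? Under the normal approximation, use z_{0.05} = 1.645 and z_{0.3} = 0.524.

n = 35 pairs

For a paired (one-sample on differences) test: n = ((z_{α} + z_β) / d)².
z_{α} + z_β = 1.645 + 0.524 = 2.169.
n = (2.169 / 0.37)² = 5.862² = 34.36.
Round up.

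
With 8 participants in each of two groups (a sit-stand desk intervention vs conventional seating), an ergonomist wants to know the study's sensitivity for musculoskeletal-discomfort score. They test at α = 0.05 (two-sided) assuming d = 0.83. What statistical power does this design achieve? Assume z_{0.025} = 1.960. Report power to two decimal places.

For two equal groups, power = Φ(d·√(n/2) − z_{α/2}).
d·√(n/2) = 0.83 × √(8/2) = 0.83 × 2.000 = 1.660.
z_β = 1.660 − 1.960 = -0.300.
Power = Φ(-0.300) = 0.382.

power ≈ 0.38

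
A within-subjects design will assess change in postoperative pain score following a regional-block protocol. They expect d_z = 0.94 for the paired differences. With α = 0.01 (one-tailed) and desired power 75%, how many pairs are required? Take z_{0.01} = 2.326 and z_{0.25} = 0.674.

For a paired (one-sample on differences) test: n = ((z_{α} + z_β) / d)².
z_{α} + z_β = 2.326 + 0.674 = 3.000.
n = (3.000 / 0.94)² = 3.191² = 10.19.
Round up.

n = 11 pairs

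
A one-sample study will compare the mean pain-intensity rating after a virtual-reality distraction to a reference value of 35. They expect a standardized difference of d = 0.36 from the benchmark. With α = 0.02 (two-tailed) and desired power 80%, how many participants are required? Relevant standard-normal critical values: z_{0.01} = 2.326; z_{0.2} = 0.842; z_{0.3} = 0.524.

For a one-sample test: n = ((z_{α/2} + z_β) / d)².
z_{α/2} + z_β = 2.326 + 0.842 = 3.168.
n = (3.168 / 0.36)² = 8.800² = 77.44.
Round up.

n = 78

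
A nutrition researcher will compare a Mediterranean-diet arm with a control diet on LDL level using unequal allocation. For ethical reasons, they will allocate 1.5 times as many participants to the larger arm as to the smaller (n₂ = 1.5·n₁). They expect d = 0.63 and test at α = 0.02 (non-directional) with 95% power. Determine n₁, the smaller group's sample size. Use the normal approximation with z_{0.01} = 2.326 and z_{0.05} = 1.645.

n₁ = 67

With allocation ratio k = n₂/n₁ = 1.5, Var(x̄₁−x̄₂) = σ²(1/n₁ + 1/(k·n₁)) = σ²·(k+1)/(k·n₁).
So n₁ = (1 + 1/k)·((z_{α/2} + z_β)/d)² = 1.667 × (3.971/0.63)².
n₁ = 1.667 × 39.73 = 66.2.
Round up: n₁ = 67, giving n₂ = ⌈1.5 × 67⌉ = ⌈100.5⌉ = 101.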